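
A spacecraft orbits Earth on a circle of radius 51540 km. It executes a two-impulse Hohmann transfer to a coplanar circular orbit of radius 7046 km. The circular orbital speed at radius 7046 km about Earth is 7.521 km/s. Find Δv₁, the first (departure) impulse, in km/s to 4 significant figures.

Δv₁ = 1.417 km/s

From the circular-orbit relation v² = μ/r at r = 7046 km: μ = v²r = (7.521)² × 7046 = 3.98560×10^5 km³/s².
The Hohmann ellipse has a_t = (r₁ + r₂)/2 = 29293 km.
On the circular orbit at r = 51540 km, v_c = √(μ/r) = 2.781 km/s.
Vis-viva on the transfer ellipse at r = 51540 km gives v_t = √[μ(2/r − 1/a_t)] = 1.364 km/s.
Δv₁ = |v_t − v_c| = |1.364 − 2.781| = 1.417 km/s.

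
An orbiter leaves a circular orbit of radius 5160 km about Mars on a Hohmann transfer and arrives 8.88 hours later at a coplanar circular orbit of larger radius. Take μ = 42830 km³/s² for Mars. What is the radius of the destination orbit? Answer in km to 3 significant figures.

r₂ = 27700 km

Transfer time t = 8.88 hours = 31968 s, and t = π√(a_t³/μ).
So a_t = (μ t²/π²)^(1/3) = (42830 × (31968)² / π²)^(1/3) = 16430 km.
Since a_t = (r₁ + r₂)/2, r₂ = 2a_t − r₁ = 2×16430 − 5160 = 27700 km.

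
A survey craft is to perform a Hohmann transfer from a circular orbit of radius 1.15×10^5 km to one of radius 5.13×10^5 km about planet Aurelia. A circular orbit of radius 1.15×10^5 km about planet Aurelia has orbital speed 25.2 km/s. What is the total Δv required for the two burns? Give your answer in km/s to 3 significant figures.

From the circular-orbit relation v² = μ/r at r = 1.15×10^5 km: μ = v²r = (25.2)² × 1.15×10^5 = 7.30296×10^7 km³/s².
Transfer-ellipse semi-major axis a_t = (r₁ + r₂)/2 = (1.150×10^5 + 5.130×10^5)/2 = 3.140×10^5 km.
Circular speed at r₁: v₁ = √(μ/r₁) = √(7.30296×10^7/1.150×10^5) = 25.20 km/s.
Transfer-orbit speed at r₁ (vis-viva): v_p = √[μ(2/r₁ − 1/a_t)] = 32.21 km/s.
First burn Δv₁ = |v_p − v₁| = 7.010 km/s.
Circular speed at r₂: v₂ = √(μ/r₂) = 11.9314 km/s.
Transfer-orbit speed at r₂: v_a = √[μ(2/r₂ − 1/a_t)] = 7.22063 km/s.
Second burn Δv₂ = |v₂ − v_a| = 4.711 km/s.
Total Δv = Δv₁ + Δv₂ = 11.72 km/s.

Δv = 11.7 km/s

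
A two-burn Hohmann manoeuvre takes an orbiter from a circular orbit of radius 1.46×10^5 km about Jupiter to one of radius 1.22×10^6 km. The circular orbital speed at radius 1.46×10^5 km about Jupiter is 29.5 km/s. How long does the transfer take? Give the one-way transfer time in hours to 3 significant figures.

From the circular-orbit relation v² = μ/r at r = 1.46×10^5 km: μ = v²r = (29.5)² × 1.46×10^5 = 1.27056×10^8 km³/s².
Semi-major axis of the transfer orbit: a_t = (1.460×10^5 + 1.220×10^6)/2 = 6.830×10^5 km.
Half the transfer-orbit period gives t = π√(a_t³/μ) = 1.573×10^5 s.
Converting: 1.573×10^5 s ÷ 3600 s/hour = 43.7 hours.

t = 43.7 hours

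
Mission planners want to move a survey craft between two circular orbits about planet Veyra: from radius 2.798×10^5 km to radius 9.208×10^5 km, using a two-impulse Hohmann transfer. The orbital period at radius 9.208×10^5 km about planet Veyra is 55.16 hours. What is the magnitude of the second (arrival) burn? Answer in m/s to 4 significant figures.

From Kepler's third law T² = 4π²r³/μ at r = 9.208×10^5 km, T = 55.16 hours = 55.16 × 3600 s = 1.98576×10^5 s: μ = 4π²r³/T² = 7.81632×10^8 km³/s².
Transfer-ellipse semi-major axis a_t = (r₁ + r₂)/2 = (2.798×10^5 + 9.208×10^5)/2 = 6.003×10^5 km.
Circular speed at r = 9.208×10^5 km: v_c = √(μ/r) = 29.135 km/s.
Transfer-orbit speed at the same r (vis-viva, a = a_t): v_t = √[μ(2/r − 1/a_t)] = 19.891 km/s.
Δv₂ = |v_t − v_c| = |19.891 − 29.135| = 9.244 km/s.

Δv₂ = 9244 m/s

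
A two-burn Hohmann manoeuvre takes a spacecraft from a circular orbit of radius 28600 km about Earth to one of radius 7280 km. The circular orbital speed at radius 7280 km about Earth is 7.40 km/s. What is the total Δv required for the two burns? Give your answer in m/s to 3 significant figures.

From the circular-orbit relation v² = μ/r at r = 7280 km: μ = v²r = (7.40)² × 7280 = 3.98653×10^5 km³/s².
Transfer-ellipse semi-major axis a_t = (r₁ + r₂)/2 = (28600 + 7280)/2 = 17940 km.
Circular speed at r₁: v₁ = √(μ/r₁) = √(3.98653×10^5/28600) = 3.7335 km/s.
Transfer-orbit speed at r₁ (vis-viva equation): v_a = √[μ(2/r₁ − 1/a_t)] = 2.3783 km/s.
First burn Δv₁ = |v_a − v₁| = 1.3552 km/s.
Circular speed at r₂: v₂ = √(μ/r₂) = 7.4000 km/s.
Transfer-orbit speed at r₂: v_p = √[μ(2/r₂ − 1/a_t)] = 9.3434 km/s.
Second burn Δv₂ = |v₂ − v_p| = 1.9434 km/s.
Δv = Δv₁ + Δv₂ = 1.3552 + 1.9434 = 3.299 km/s.

Δv = 3300 m/s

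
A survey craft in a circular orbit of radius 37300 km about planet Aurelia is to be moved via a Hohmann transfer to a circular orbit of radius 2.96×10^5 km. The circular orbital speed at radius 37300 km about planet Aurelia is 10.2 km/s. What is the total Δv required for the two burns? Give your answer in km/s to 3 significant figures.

Δv = 5.30 km/s

From the circular-orbit relation v² = μ/r at r = 37300 km: μ = v²r = (10.2)² × 37300 = 3.88069×10^6 km³/s².
Semi-major axis of the transfer orbit: a_t = (37300 + 2.960×10^5)/2 = 1.6665×10^5 km.
Circular speed at r₁: v₁ = √(μ/r₁) = √(3.88069×10^6/37300) = 10.200 km/s.
Transfer-orbit speed at r₁ (vis-viva): v_p = √[μ(2/r₁ − 1/a_t)] = 13.594 km/s.
First burn Δv₁ = |v_p − v₁| = 3.394 km/s.
Circular speed at r₂: v₂ = √(μ/r₂) = 3.621 km/s.
Transfer-orbit speed at r₂: v_a = √[μ(2/r₂ − 1/a_t)] = 1.713 km/s.
Second burn Δv₂ = |v₂ − v_a| = 1.908 km/s.
Δv = Δv₁ + Δv₂ = 3.394 + 1.908 = 5.302 km/s.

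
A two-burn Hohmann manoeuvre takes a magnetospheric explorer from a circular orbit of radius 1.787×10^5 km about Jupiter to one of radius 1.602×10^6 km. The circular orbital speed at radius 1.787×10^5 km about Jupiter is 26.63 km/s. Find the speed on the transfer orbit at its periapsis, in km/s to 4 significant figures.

From the circular-orbit relation v² = μ/r at r = 1.787×10^5 km: μ = v²r = (26.63)² × 1.787×10^5 = 1.26726×10^8 km³/s².
Semi-major axis of the transfer orbit: a_t = (1.787×10^5 + 1.602×10^6)/2 = 8.9035×10^5 km.
At periapsis, r = 1.787×10^5 km.
Vis-viva: v = √[μ(2/r − 1/a_t)] = √[1.26726×10^8 × (2/1.787×10^5 − 1/8.9035×10^5)] = 35.72 km/s.

v = 35.72 km/s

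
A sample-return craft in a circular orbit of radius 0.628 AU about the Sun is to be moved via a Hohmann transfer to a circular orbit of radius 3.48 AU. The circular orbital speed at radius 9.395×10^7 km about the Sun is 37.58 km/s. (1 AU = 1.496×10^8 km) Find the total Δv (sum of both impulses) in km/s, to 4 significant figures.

Δv = 18.47 km/s

From the circular-orbit relation v² = μ/r at r = 9.395×10^7 km: μ = v²r = (37.58)² × 9.395×10^7 = 1.32681×10^11 km³/s².
In km: r₁ = 0.628 × 1.496×10^8 = 9.39488×10^7 km; r₂ = 3.48 × 1.496×10^8 = 5.20608×10^8 km.
The Hohmann ellipse has a_t = (r₁ + r₂)/2 = 3.072784×10^8 km.
At r₁ the circular-orbit speed is v₁ = √(μ/r₁) = 37.580 km/s.
On the transfer ellipse at r₁, v² = μ(2/r − 1/a) gives v_p = √[μ(2/r₁ − 1/a_t)] = 48.916 km/s.
First burn Δv₁ = |v_p − v₁| = 11.336 km/s.
At r₂, v₂ = √(μ/r₂) = 15.9643 km/s.
Transfer-orbit speed at r₂: v_a = √[μ(2/r₂ − 1/a_t)] = 8.82733 km/s.
Second burn Δv₂ = |v₂ − v_a| = 7.1370 km/s.
Δv = Δv₁ + Δv₂ = 11.336 + 7.1370 = 18.47 km/s.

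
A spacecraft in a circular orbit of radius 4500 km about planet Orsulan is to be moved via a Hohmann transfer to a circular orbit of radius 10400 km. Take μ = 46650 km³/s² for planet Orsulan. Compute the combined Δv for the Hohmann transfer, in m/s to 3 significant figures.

Δv = 1060 m/s

Transfer-ellipse semi-major axis a_t = (r₁ + r₂)/2 = (4500 + 10400)/2 = 7450 km.
Circular speed at r₁: v₁ = √(μ/r₁) = √(46650/4500) = 3.21973 km/s.
Transfer-orbit speed at r₁ (vis-viva): v_p = √[μ(2/r₁ − 1/a_t)] = 3.80415 km/s.
First burn Δv₁ = |v_p − v₁| = 0.5844 km/s.
At r₂, v₂ = √(μ/r₂) = 2.1179 km/s.
Transfer-orbit speed at r₂: v_a = √[μ(2/r₂ − 1/a_t)] = 1.6460 km/s.
Second burn Δv₂ = |v₂ − v_a| = 0.4719 km/s.
Total Δv = Δv₁ + Δv₂ = 1.056 km/s.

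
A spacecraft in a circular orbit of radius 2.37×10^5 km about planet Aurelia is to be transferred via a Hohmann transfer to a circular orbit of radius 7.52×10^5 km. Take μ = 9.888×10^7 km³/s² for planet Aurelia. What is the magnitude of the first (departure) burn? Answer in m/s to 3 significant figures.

Δv₁ = 4760 m/s

Semi-major axis of the transfer orbit: a_t = (2.370×10^5 + 7.520×10^5)/2 = 4.945×10^5 km.
On the circular orbit at r = 2.370×10^5 km, v_c = √(μ/r) = 20.426 km/s.
Vis-viva on the transfer ellipse at r = 2.370×10^5 km gives v_t = √[μ(2/r − 1/a_t)] = 25.189 km/s.
Δv₁ = |v_t − v_c| = |25.189 − 20.426| = 4.763 km/s.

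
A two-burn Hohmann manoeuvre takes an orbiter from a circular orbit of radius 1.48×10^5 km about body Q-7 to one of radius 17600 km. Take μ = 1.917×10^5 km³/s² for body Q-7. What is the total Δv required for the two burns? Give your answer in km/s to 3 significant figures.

Δv = 1.73 km/s

The Hohmann ellipse has a_t = (r₁ + r₂)/2 = 82800 km.
Circular speed at r₁: v₁ = √(μ/r₁) = √(1.917×10^5/1.480×10^5) = 1.1381 km/s.
Transfer-orbit speed at r₁ (vis-viva): v_a = √[μ(2/r₁ − 1/a_t)] = 0.52471 km/s.
First burn Δv₁ = |v_a − v₁| = 0.6134 km/s.
At r₂, v₂ = √(μ/r₂) = 3.300 km/s.
Transfer-orbit speed at r₂: v_p = √[μ(2/r₂ − 1/a_t)] = 4.412 km/s.
Second burn Δv₂ = |v₂ − v_p| = 1.112 km/s.
Total Δv = Δv₁ + Δv₂ = 1.725 km/s.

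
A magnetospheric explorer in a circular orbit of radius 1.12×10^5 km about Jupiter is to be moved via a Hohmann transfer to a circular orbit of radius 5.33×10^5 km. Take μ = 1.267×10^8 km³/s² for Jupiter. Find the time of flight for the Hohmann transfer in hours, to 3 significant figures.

Semi-major axis of the transfer orbit: a_t = (1.120×10^5 + 5.330×10^5)/2 = 3.225×10^5 km.
Transfer time t = π√(a_t³/μ) = π√((3.225×10^5)³ / 1.267×10^8) = 51120 s.
Converting: 51120 s ÷ 3600 s/hour = 14.2 hours.

t = 14.2 hours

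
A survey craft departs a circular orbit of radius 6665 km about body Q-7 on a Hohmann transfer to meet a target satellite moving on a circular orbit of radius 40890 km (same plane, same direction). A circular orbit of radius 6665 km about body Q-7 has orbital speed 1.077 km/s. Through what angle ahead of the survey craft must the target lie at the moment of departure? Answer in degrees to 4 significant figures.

From the circular-orbit relation v² = μ/r at r = 6665 km: μ = v²r = (1.077)² × 6665 = 7730.93 km³/s².
Semi-major axis of the transfer orbit: a_t = (6665 + 40890)/2 = 23777.5 km.
Transfer time t = π√(a_t³/μ) = 1.3100×10^5 s.
Target angular speed ω₂ = √(μ/r₂³) = 1.0634×10^-5 rad/s.
Angle swept by the target during transfer: ω₂·t = 1.3931 rad = 79.82°.
Arrival is 180° from departure on the ellipse, so φ = 180° − 79.82° = 100.2°.

φ = 100.2°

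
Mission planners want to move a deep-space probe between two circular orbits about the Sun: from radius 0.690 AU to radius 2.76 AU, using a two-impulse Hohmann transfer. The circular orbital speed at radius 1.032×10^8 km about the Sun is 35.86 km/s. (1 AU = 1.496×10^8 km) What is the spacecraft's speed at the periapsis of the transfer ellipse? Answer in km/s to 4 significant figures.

From the circular-orbit relation v² = μ/r at r = 1.032×10^8 km: μ = v²r = (35.86)² × 1.032×10^8 = 1.32709×10^11 km³/s².
In km: r₁ = 0.690 × 1.496×10^8 = 1.03224×10^8 km; r₂ = 2.76 × 1.496×10^8 = 4.12896×10^8 km.
Semi-major axis of the transfer orbit: a_t = (1.03224×10^8 + 4.12896×10^8)/2 = 2.5806×10^8 km.
At periapsis, r = 1.03224×10^8 km.
Vis-viva: v = √[μ(2/r − 1/a_t)] = √[1.32709×10^11 × (2/1.03224×10^8 − 1/2.5806×10^8)] = 45.35 km/s.

v = 45.35 km/s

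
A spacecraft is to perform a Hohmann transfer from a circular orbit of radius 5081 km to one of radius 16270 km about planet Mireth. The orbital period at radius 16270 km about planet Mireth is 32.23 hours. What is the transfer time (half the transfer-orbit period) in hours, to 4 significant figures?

From Kepler's third law T² = 4π²r³/μ at r = 16270 km, T = 32.23 hours = 32.23 × 3600 s = 1.16028×10^5 s: μ = 4π²r³/T² = 12629.8 km³/s².
The Hohmann ellipse has a_t = (r₁ + r₂)/2 = 10675.5 km.
Half the transfer-orbit period gives t = π√(a_t³/μ) = 30834 s.
Converting: 30834 s ÷ 3600 s/hour = 8.565 hours.

t = 8.565 hours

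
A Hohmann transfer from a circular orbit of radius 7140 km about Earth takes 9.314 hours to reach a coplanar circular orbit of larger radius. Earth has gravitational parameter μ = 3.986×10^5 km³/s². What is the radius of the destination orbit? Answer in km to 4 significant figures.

r₂ = 64210 km

Transfer time t = 9.314 hours = 33530.4 s, and t = π√(a_t³/μ).
So a_t = (μ t²/π²)^(1/3) = (3.986×10^5 × (33530.4)² / π²)^(1/3) = 35676 km.
Since a_t = (r₁ + r₂)/2, r₂ = 2a_t − r₁ = 2×35676 − 7140 = 64212 km.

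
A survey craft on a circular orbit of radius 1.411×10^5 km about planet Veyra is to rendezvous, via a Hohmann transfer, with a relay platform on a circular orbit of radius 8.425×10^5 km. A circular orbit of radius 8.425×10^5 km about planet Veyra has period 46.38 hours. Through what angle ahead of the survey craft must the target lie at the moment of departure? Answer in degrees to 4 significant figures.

φ = 99.72°

From Kepler's third law T² = 4π²r³/μ at r = 8.425×10^5 km, T = 46.38 hours = 46.38 × 3600 s = 1.66968×10^5 s: μ = 4π²r³/T² = 8.46843×10^8 km³/s².
Semi-major axis of the transfer orbit: a_t = (1.411×10^5 + 8.425×10^5)/2 = 4.918×10^5 km.
Transfer time t = π√(a_t³/μ) = 37233 s.
Target angular speed ω₂ = √(μ/r₂³) = 3.7631×10^-5 rad/s.
Angle swept by the target during transfer: ω₂·t = 1.4011 rad = 80.28°.
Arrival is 180° from departure on the ellipse, so φ = 180° − 80.28° = 99.72°.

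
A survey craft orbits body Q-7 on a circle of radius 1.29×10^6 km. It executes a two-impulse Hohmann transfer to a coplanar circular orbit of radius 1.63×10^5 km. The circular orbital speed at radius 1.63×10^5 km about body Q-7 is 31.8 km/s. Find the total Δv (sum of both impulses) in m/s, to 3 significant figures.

From the circular-orbit relation v² = μ/r at r = 1.63×10^5 km: μ = v²r = (31.8)² × 1.63×10^5 = 1.64832×10^8 km³/s².
Semi-major axis of the transfer orbit: a_t = (1.290×10^6 + 1.630×10^5)/2 = 7.265×10^5 km.
Circular speed at r₁: v₁ = √(μ/r₁) = √(1.64832×10^8/1.290×10^6) = 11.304 km/s.
Transfer-orbit speed at r₁ (v² = μ(2/r − 1/a)): v_a = √[μ(2/r₁ − 1/a_t)] = 5.3543 km/s.
First burn Δv₁ = |v_a − v₁| = 5.950 km/s.
Circular speed at r₂: v₂ = √(μ/r₂) = 31.80 km/s.
Transfer-orbit speed at r₂: v_p = √[μ(2/r₂ − 1/a_t)] = 42.37 km/s.
Second burn Δv₂ = |v₂ − v_p| = 10.57 km/s.
Total Δv = Δv₁ + Δv₂ = 16.52 km/s.

Δv = 16500 m/s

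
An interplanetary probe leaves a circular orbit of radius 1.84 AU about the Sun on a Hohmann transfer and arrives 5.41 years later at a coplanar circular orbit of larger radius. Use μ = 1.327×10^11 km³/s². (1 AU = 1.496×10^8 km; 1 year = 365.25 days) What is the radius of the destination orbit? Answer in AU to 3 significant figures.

r₂ = 7.94 AU

In km: r₁ = 1.84 × 1.496×10^8 = 2.75264×10^8 km.
Transfer time t = 5.41 years × 365.25 × 86400 s = 1.70726616×10^8 s, and t = π√(a_t³/μ).
So a_t = (μ t²/π²)^(1/3) = (1.327×10^11 × (1.70726616×10^8)² / π²)^(1/3) = 7.3180×10^8 km.
Since a_t = (r₁ + r₂)/2, r₂ = 2a_t − r₁ = 2×7.3180×10^8 − 2.75264×10^8 = 1.188336×10^9 km.
In AU: r₂ = 1.188336×10^9 / 1.496×10^8 = 7.94 AU.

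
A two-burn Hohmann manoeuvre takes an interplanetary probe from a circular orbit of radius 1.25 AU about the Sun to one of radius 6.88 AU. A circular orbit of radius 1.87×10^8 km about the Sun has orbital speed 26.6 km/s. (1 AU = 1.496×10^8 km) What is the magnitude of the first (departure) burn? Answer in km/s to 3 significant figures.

From the circular-orbit relation v² = μ/r at r = 1.87×10^8 km: μ = v²r = (26.6)² × 1.87×10^8 = 1.32314×10^11 km³/s².
In km: r₁ = 1.25 × 1.496×10^8 = 1.870×10^8 km; r₂ = 6.88 × 1.496×10^8 = 1.029248×10^9 km.
Semi-major axis of the transfer orbit: a_t = (1.870×10^8 + 1.029248×10^9)/2 = 6.08124×10^8 km.
On the circular orbit at r = 1.870×10^8 km, v_c = √(μ/r) = 26.600 km/s.
Vis-viva on the transfer ellipse at r = 1.870×10^8 km gives v_t = √[μ(2/r − 1/a_t)] = 34.606 km/s.
Δv₁ = |v_t − v_c| = |34.606 − 26.600| = 8.006 km/s.

Δv₁ = 8.01 km/s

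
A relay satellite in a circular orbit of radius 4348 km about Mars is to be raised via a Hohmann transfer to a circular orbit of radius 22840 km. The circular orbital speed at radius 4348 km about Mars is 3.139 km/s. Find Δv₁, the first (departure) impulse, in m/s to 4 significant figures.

From the circular-orbit relation v² = μ/r at r = 4348 km: μ = v²r = (3.139)² × 4348 = 42842.2 km³/s².
Transfer-ellipse semi-major axis a_t = (r₁ + r₂)/2 = (4348 + 22840)/2 = 13594 km.
Circular speed at r = 4348 km: v_c = √(μ/r) = 3.1390 km/s.
Transfer-orbit speed at the same r (vis-viva, a = a_t): v_t = √[μ(2/r − 1/a_t)] = 4.0688 km/s.
Δv₁ = |v_t − v_c| = |4.0688 − 3.1390| = 0.9298 km/s.

Δv₁ = 929.8 m/s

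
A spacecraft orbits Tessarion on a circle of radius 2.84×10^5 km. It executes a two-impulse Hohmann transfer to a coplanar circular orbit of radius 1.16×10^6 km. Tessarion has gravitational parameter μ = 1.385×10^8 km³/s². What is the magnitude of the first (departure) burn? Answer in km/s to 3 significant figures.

Δv₁ = 5.91 km/s

The Hohmann ellipse has a_t = (r₁ + r₂)/2 = 7.220×10^5 km.
On the circular orbit at r = 2.840×10^5 km, v_c = √(μ/r) = 22.083 km/s.
Vis-viva on the transfer ellipse at r = 2.840×10^5 km gives v_t = √[μ(2/r − 1/a_t)] = 27.991 km/s.
Δv₁ = |v_t − v_c| = |27.991 − 22.083| = 5.908 km/s.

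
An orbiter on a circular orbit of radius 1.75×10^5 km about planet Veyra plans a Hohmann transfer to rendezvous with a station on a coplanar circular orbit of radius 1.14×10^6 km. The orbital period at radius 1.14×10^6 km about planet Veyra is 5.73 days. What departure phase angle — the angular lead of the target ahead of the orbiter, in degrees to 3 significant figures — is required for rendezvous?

φ = 101°

From Kepler's third law T² = 4π²r³/μ at r = 1.14×10^6 km, T = 5.73 days = 5.73 × 86400 s = 4.95072×10^5 s: μ = 4π²r³/T² = 2.38637×10^8 km³/s².
Semi-major axis of the transfer orbit: a_t = (1.750×10^5 + 1.140×10^6)/2 = 6.575×10^5 km.
Transfer time t = π√(a_t³/μ) = 1.084×10^5 s.
Target angular speed ω₂ = √(μ/r₂³) = 1.269×10^-5 rad/s.
Angle swept by the target during transfer: ω₂·t = 1.376 rad = 78.84°.
Arrival is 180° from departure on the ellipse, so φ = 180° − 78.84° = 101°.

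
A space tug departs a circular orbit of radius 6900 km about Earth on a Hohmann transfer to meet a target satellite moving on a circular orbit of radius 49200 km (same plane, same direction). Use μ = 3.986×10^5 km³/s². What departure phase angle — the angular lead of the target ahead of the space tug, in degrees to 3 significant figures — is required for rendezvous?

φ = 103°

Transfer-ellipse semi-major axis a_t = (r₁ + r₂)/2 = (6900 + 49200)/2 = 28050 km.
Transfer time t = π√(a_t³/μ) = 23377 s.
Target angular speed ω₂ = √(μ/r₂³) = 5.7852×10^-5 rad/s.
Angle swept by the target during transfer: ω₂·t = 1.3524 rad = 77.49°.
Arrival is 180° from departure on the ellipse, so φ = 180° − 77.49° = 103°.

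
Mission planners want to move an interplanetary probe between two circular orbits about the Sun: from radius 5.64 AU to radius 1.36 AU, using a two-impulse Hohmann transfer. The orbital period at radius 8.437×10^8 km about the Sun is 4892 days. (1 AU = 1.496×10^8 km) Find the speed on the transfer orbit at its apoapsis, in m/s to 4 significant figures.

v = 7818 m/s

From Kepler's third law T² = 4π²r³/μ at r = 8.437×10^8 km, T = 4892 days = 4892 × 86400 s = 4.226688×10^8 s: μ = 4π²r³/T² = 1.32716×10^11 km³/s².
In km: r₁ = 5.64 × 1.496×10^8 = 8.43744×10^8 km; r₂ = 1.36 × 1.496×10^8 = 2.03456×10^8 km.
The Hohmann ellipse has a_t = (r₁ + r₂)/2 = 5.236×10^8 km.
At apoapsis, r = 8.43744×10^8 km.
Vis-viva: v = √[μ(2/r − 1/a_t)] = √[1.32716×10^11 × (2/8.43744×10^8 − 1/5.236×10^8)] = 7.818 km/s.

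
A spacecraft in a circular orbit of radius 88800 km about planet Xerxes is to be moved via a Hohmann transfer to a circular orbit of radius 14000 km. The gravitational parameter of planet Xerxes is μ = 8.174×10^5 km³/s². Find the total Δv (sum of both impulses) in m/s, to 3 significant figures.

Δv = 3850 m/s

Semi-major axis of the transfer orbit: a_t = (88800 + 14000)/2 = 51400 km.
At r₁ the circular-orbit speed is v₁ = √(μ/r₁) = 3.034 km/s.
On the transfer ellipse at r₁, vis-viva equation gives v_a = √[μ(2/r₁ − 1/a_t)] = 1.583 km/s.
First burn Δv₁ = |v_a − v₁| = 1.451 km/s.
At r₂, v₂ = √(μ/r₂) = 7.6411 km/s.
Transfer-orbit speed at r₂: v_p = √[μ(2/r₂ − 1/a_t)] = 10.043 km/s.
Second burn Δv₂ = |v₂ − v_p| = 2.402 km/s.
Δv = Δv₁ + Δv₂ = 1.451 + 2.402 = 3.853 km/s.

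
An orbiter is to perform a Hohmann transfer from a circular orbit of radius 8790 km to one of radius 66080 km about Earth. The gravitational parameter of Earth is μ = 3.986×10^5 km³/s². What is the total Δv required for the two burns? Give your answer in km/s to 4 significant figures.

Δv = 3.479 km/s

Transfer-ellipse semi-major axis a_t = (r₁ + r₂)/2 = (8790 + 66080)/2 = 37435 km.
Circular speed at r₁: v₁ = √(μ/r₁) = √(3.986×10^5/8790) = 6.734 km/s.
Transfer-orbit speed at r₁ (vis-viva equation): v_p = √[μ(2/r₁ − 1/a_t)] = 8.947 km/s.
First burn Δv₁ = |v_p − v₁| = 2.213 km/s.
At r₂, v₂ = √(μ/r₂) = 2.456 km/s.
Transfer-orbit speed at r₂: v_a = √[μ(2/r₂ − 1/a_t)] = 1.190 km/s.
Second burn Δv₂ = |v₂ − v_a| = 1.266 km/s.
Total Δv = Δv₁ + Δv₂ = 3.479 km/s.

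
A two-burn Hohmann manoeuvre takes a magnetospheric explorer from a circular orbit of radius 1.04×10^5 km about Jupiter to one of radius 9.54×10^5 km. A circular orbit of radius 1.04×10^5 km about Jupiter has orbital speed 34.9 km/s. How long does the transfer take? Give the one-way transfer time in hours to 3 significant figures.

t = 29.8 hours

From the circular-orbit relation v² = μ/r at r = 1.04×10^5 km: μ = v²r = (34.9)² × 1.04×10^5 = 1.26673×10^8 km³/s².
Transfer-ellipse semi-major axis a_t = (r₁ + r₂)/2 = (1.040×10^5 + 9.540×10^5)/2 = 5.290×10^5 km.
By Kepler's third law the transfer-orbit period is T = 2π√(a_t³/μ), so t = T/2 = 1.074×10^5 s.
Converting: 1.074×10^5 s ÷ 3600 s/hour = 29.8 hours.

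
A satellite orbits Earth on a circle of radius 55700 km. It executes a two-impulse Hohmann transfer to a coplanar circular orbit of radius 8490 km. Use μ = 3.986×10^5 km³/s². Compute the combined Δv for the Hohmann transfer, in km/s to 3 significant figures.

Transfer-ellipse semi-major axis a_t = (r₁ + r₂)/2 = (55700 + 8490)/2 = 32095 km.
At r₁ the circular-orbit speed is v₁ = √(μ/r₁) = 2.675 km/s.
On the transfer ellipse at r₁, vis-viva gives v_a = √[μ(2/r₁ − 1/a_t)] = 1.376 km/s.
First burn Δv₁ = |v_a − v₁| = 1.299 km/s.
Circular speed at r₂: v₂ = √(μ/r₂) = 6.852 km/s.
Transfer-orbit speed at r₂: v_p = √[μ(2/r₂ − 1/a_t)] = 9.027 km/s.
Second burn Δv₂ = |v₂ − v_p| = 2.175 km/s.
Total Δv = Δv₁ + Δv₂ = 3.474 km/s.

Δv = 3.47 km/s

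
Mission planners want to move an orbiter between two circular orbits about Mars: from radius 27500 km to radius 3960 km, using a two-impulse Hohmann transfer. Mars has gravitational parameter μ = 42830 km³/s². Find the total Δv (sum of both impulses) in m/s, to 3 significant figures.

Δv = 1680 m/s

Semi-major axis of the transfer orbit: a_t = (27500 + 3960)/2 = 15730 km.
At r₁ the circular-orbit speed is v₁ = √(μ/r₁) = 1.24798 km/s.
Transfer-orbit speed at r₁ (v² = μ(2/r − 1/a)): v_a = √[μ(2/r₁ − 1/a_t)] = 0.626168 km/s.
First burn Δv₁ = |v_a − v₁| = 0.621812 km/s.
Circular speed at r₂: v₂ = √(μ/r₂) = 3.28872 km/s.
Transfer-orbit speed at r₂: v_p = √[μ(2/r₂ − 1/a_t)] = 4.34839 km/s.
Second burn Δv₂ = |v₂ − v_p| = 1.05967 km/s.
Total Δv = Δv₁ + Δv₂ = 1.681 km/s.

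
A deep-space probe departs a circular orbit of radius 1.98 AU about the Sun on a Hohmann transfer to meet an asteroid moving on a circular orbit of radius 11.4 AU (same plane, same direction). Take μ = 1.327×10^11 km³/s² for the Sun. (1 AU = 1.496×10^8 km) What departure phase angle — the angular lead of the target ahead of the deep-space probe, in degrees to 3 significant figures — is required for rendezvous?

φ = 99.1°

In km: r₁ = 1.98 × 1.496×10^8 = 2.96208×10^8 km; r₂ = 11.4 × 1.496×10^8 = 1.70544×10^9 km.
Semi-major axis of the transfer orbit: a_t = (2.96208×10^8 + 1.70544×10^9)/2 = 1.000824×10^9 km.
Transfer time t = π√(a_t³/μ) = 2.7306×10^8 s.
The target's mean motion on its circular orbit is ω₂ = √(μ/r₂³) = 5.1723×10^-9 rad/s.
Angle swept by the target during transfer: ω₂·t = 1.4123 rad = 80.92°.
The deep-space probe traverses 180° on the transfer ellipse, so the target must lead by 180° − 80.92° = 99.1°.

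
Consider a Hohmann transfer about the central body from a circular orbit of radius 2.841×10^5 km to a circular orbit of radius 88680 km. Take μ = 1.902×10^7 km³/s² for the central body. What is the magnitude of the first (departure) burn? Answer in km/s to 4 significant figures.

Transfer-ellipse semi-major axis a_t = (r₁ + r₂)/2 = (2.841×10^5 + 88680)/2 = 1.8639×10^5 km.
On the circular orbit at r = 2.841×10^5 km, v_c = √(μ/r) = 8.182 km/s.
Vis-viva on the transfer ellipse at r = 2.841×10^5 km gives v_t = √[μ(2/r − 1/a_t)] = 5.644 km/s.
Δv₁ = |v_t − v_c| = |5.644 − 8.182| = 2.538 km/s.

Δv₁ = 2.538 km/s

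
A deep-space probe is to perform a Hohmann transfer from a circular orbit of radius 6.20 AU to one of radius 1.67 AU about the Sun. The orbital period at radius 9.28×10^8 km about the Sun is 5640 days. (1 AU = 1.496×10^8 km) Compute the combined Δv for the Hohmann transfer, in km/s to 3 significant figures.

From Kepler's third law T² = 4π²r³/μ at r = 9.28×10^8 km, T = 5640 days = 5640 × 86400 s = 4.87296×10^8 s: μ = 4π²r³/T² = 1.32867×10^11 km³/s².
In km: r₁ = 6.20 × 1.496×10^8 = 9.2752×10^8 km; r₂ = 1.67 × 1.496×10^8 = 2.49832×10^8 km.
The Hohmann ellipse has a_t = (r₁ + r₂)/2 = 5.88676×10^8 km.
At r₁ the circular-orbit speed is v₁ = √(μ/r₁) = 11.969 km/s.
Transfer-orbit speed at r₁ (vis-viva): v_a = √[μ(2/r₁ − 1/a_t)] = 7.7971 km/s.
First burn Δv₁ = |v_a − v₁| = 4.172 km/s.
At r₂, v₂ = √(μ/r₂) = 23.061 km/s.
Transfer-orbit speed at r₂: v_p = √[μ(2/r₂ − 1/a_t)] = 28.947 km/s.
Second burn Δv₂ = |v₂ − v_p| = 5.886 km/s.
Δv = Δv₁ + Δv₂ = 4.172 + 5.886 = 10.06 km/s.

Δv = 10.1 km/s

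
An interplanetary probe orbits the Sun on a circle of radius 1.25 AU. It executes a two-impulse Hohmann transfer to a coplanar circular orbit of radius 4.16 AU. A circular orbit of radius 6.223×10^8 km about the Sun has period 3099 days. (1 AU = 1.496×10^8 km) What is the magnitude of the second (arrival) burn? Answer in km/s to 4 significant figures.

Δv₂ = 4.676 km/s

From Kepler's third law T² = 4π²r³/μ at r = 6.223×10^8 km, T = 3099 days = 3099 × 86400 s = 2.677536×10^8 s: μ = 4π²r³/T² = 1.32705×10^11 km³/s².
In km: r₁ = 1.25 × 1.496×10^8 = 1.870×10^8 km; r₂ = 4.16 × 1.496×10^8 = 6.22336×10^8 km.
Semi-major axis of the transfer orbit: a_t = (1.870×10^8 + 6.22336×10^8)/2 = 4.04668×10^8 km.
Circular speed at r = 6.22336×10^8 km: v_c = √(μ/r) = 14.603 km/s.
Vis-viva on the transfer ellipse at r = 6.22336×10^8 km gives v_t = √[μ(2/r − 1/a_t)] = 9.9267 km/s.
Δv₂ = |v_t − v_c| = |9.9267 − 14.603| = 4.676 km/s.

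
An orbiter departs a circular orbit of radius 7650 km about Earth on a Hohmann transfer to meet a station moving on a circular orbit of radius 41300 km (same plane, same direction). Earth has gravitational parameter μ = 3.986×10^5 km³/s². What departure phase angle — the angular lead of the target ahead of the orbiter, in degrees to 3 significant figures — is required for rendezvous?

φ = 97.9°

The Hohmann ellipse has a_t = (r₁ + r₂)/2 = 24475 km.
Transfer time t = π√(a_t³/μ) = 19053 s.
The target's mean motion on its circular orbit is ω₂ = √(μ/r₂³) = 7.5222×10^-5 rad/s.
Angle swept by the target during transfer: ω₂·t = 1.4332 rad = 82.12°.
Arrival is 180° from departure on the ellipse, so φ = 180° − 82.12° = 97.9°.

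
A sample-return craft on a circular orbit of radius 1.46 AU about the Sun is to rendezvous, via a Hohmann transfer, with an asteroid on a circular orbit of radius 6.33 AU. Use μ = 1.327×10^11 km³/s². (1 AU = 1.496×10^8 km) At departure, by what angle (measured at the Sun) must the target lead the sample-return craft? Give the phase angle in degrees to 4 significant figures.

φ = 93.12°

In km: r₁ = 1.46 × 1.496×10^8 = 2.18416×10^8 km; r₂ = 6.33 × 1.496×10^8 = 9.46968×10^8 km.
Transfer-ellipse semi-major axis a_t = (r₁ + r₂)/2 = (2.18416×10^8 + 9.46968×10^8)/2 = 5.82692×10^8 km.
Transfer time t = π√(a_t³/μ) = 1.2130×10^8 s.
The target's mean motion on its circular orbit is ω₂ = √(μ/r₂³) = 1.2501×10^-8 rad/s.
Angle swept by the target during transfer: ω₂·t = 1.5164 rad = 86.88°.
Arrival is 180° from departure on the ellipse, so φ = 180° − 86.88° = 93.12°.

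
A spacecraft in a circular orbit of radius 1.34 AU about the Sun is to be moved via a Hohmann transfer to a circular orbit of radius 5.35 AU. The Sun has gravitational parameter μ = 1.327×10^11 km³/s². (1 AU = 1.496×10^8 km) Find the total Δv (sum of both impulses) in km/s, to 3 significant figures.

Δv = 11.5 km/s

In km: r₁ = 1.34 × 1.496×10^8 = 2.00464×10^8 km; r₂ = 5.35 × 1.496×10^8 = 8.0036×10^8 km.
Semi-major axis of the transfer orbit: a_t = (2.00464×10^8 + 8.0036×10^8)/2 = 5.00412×10^8 km.
At r₁ the circular-orbit speed is v₁ = √(μ/r₁) = 25.73 km/s.
On the transfer ellipse at r₁, vis-viva equation gives v_p = √[μ(2/r₁ − 1/a_t)] = 32.54 km/s.
First burn Δv₁ = |v_p − v₁| = 6.810 km/s.
At r₂, v₂ = √(μ/r₂) = 12.8764 km/s.
Transfer-orbit speed at r₂: v_a = √[μ(2/r₂ − 1/a_t)] = 8.14980 km/s.
Second burn Δv₂ = |v₂ − v_a| = 4.727 km/s.
Total Δv = Δv₁ + Δv₂ = 11.54 km/s.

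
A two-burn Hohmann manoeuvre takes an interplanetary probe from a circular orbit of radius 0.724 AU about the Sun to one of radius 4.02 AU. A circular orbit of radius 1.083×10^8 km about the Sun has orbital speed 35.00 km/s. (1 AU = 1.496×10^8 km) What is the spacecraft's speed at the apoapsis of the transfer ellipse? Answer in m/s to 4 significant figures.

v = 8206 m/s

From the circular-orbit relation v² = μ/r at r = 1.083×10^8 km: μ = v²r = (35.00)² × 1.083×10^8 = 1.32668×10^11 km³/s².
In km: r₁ = 0.724 × 1.496×10^8 = 1.083104×10^8 km; r₂ = 4.02 × 1.496×10^8 = 6.01392×10^8 km.
Transfer-ellipse semi-major axis a_t = (r₁ + r₂)/2 = (1.083104×10^8 + 6.01392×10^8)/2 = 3.548512×10^8 km.
At apoapsis, r = 6.01392×10^8 km.
Applying v² = μ(2/r − 1/a_t): v = 8.206 km/s.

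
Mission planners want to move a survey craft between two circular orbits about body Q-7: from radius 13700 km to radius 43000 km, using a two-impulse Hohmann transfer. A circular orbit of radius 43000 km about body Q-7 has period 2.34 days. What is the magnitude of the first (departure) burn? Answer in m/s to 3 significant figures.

From Kepler's third law T² = 4π²r³/μ at r = 43000 km, T = 2.34 days = 2.34 × 86400 s = 2.02176×10^5 s: μ = 4π²r³/T² = 76790.2 km³/s².
Transfer-ellipse semi-major axis a_t = (r₁ + r₂)/2 = (13700 + 43000)/2 = 28350 km.
On the circular orbit at r = 13700 km, v_c = √(μ/r) = 2.36751 km/s.
Transfer-orbit speed at the same r (vis-viva, a = a_t): v_t = √[μ(2/r − 1/a_t)] = 2.91575 km/s.
Δv₁ = |v_t − v_c| = |2.91575 − 2.36751| = 0.5482 km/s.

Δv₁ = 548 m/s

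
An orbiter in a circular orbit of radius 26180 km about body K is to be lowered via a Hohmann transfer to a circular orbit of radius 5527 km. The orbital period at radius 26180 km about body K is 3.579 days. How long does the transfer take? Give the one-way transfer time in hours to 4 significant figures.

From Kepler's third law T² = 4π²r³/μ at r = 26180 km, T = 3.579 days = 3.579 × 86400 s = 3.092256×10^5 s: μ = 4π²r³/T² = 7408.29 km³/s².
Transfer-ellipse semi-major axis a_t = (r₁ + r₂)/2 = (26180 + 5527)/2 = 15853.5 km.
By Kepler's third law the transfer-orbit period is T = 2π√(a_t³/μ), so t = T/2 = 72860 s.
Converting: 72860 s ÷ 3600 s/hour = 20.24 hours.

t = 20.24 hours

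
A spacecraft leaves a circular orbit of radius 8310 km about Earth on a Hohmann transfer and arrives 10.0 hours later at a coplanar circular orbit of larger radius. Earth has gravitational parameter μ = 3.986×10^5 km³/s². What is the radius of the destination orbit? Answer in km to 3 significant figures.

r₂ = 66500 km

Transfer time t = 10.0 hours = 36000 s, and t = π√(a_t³/μ).
So a_t = (μ t²/π²)^(1/3) = (3.986×10^5 × (36000)² / π²)^(1/3) = 37407 km.
Since a_t = (r₁ + r₂)/2, r₂ = 2a_t − r₁ = 2×37407 − 8310 = 66504 km.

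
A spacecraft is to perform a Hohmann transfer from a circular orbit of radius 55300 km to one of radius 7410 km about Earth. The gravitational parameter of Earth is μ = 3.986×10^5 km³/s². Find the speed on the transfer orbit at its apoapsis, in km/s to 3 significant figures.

v = 1.31 km/s

Semi-major axis of the transfer orbit: a_t = (55300 + 7410)/2 = 31355 km.
The apoapsis of the transfer ellipse is at r = 55300 km.
From the vis-viva equation, v = √[μ(2/r − 1/a_t)] = 1.305 km/s.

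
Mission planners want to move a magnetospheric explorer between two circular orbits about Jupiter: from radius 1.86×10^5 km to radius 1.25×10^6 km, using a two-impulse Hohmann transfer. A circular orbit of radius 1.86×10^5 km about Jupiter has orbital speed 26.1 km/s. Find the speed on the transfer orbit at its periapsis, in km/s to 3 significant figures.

v = 34.4 km/s

From the circular-orbit relation v² = μ/r at r = 1.86×10^5 km: μ = v²r = (26.1)² × 1.86×10^5 = 1.26705×10^8 km³/s².
Transfer-ellipse semi-major axis a_t = (r₁ + r₂)/2 = (1.860×10^5 + 1.250×10^6)/2 = 7.180×10^5 km.
The periapsis of the transfer ellipse is at r = 1.860×10^5 km.
Vis-viva: v = √[μ(2/r − 1/a_t)] = √[1.26705×10^8 × (2/1.860×10^5 − 1/7.180×10^5)] = 34.44 km/s.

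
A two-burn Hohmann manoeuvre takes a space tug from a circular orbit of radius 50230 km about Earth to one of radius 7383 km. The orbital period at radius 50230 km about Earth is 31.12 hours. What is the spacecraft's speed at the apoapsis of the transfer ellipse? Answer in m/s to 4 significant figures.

v = 1426 m/s

From Kepler's third law T² = 4π²r³/μ at r = 50230 km, T = 31.12 hours = 31.12 × 3600 s = 1.12032×10^5 s: μ = 4π²r³/T² = 3.98626×10^5 km³/s².
Semi-major axis of the transfer orbit: a_t = (50230 + 7383)/2 = 28806.5 km.
The apoapsis of the transfer ellipse is at r = 50230 km.
Vis-viva: v = √[μ(2/r − 1/a_t)] = √[3.98626×10^5 × (2/50230 − 1/28806.5)] = 1.426 km/s.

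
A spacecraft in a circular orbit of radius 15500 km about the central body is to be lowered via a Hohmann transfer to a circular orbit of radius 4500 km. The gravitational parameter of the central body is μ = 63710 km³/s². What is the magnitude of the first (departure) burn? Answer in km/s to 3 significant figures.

Transfer-ellipse semi-major axis a_t = (r₁ + r₂)/2 = (15500 + 4500)/2 = 10000 km.
On the circular orbit at r = 15500 km, v_c = √(μ/r) = 2.0274 km/s.
Vis-viva on the transfer ellipse at r = 15500 km gives v_t = √[μ(2/r − 1/a_t)] = 1.3600 km/s.
Δv₁ = |v_t − v_c| = |1.3600 − 2.0274| = 0.6674 km/s.

Δv₁ = 0.667 km/s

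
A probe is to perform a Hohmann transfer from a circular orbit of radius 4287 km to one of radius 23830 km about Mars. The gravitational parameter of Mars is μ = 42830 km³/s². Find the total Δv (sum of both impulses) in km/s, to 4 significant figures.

Δv = 1.555 km/s

Transfer-ellipse semi-major axis a_t = (r₁ + r₂)/2 = (4287 + 23830)/2 = 14058.5 km.
Circular speed at r₁: v₁ = √(μ/r₁) = √(42830/4287) = 3.1608 km/s.
Transfer-orbit speed at r₁ (v² = μ(2/r − 1/a)): v_p = √[μ(2/r₁ − 1/a_t)] = 4.1152 km/s.
First burn Δv₁ = |v_p − v₁| = 0.9544 km/s.
At r₂, v₂ = √(μ/r₂) = 1.3406 km/s.
Transfer-orbit speed at r₂: v_a = √[μ(2/r₂ − 1/a_t)] = 0.74032 km/s.
Second burn Δv₂ = |v₂ − v_a| = 0.6003 km/s.
Total Δv = Δv₁ + Δv₂ = 1.555 km/s.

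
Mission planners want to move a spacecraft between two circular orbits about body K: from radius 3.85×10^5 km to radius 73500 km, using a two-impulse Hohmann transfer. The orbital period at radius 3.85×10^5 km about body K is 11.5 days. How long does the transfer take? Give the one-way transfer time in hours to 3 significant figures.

t = 63.4 hours

From Kepler's third law T² = 4π²r³/μ at r = 3.85×10^5 km, T = 11.5 days = 11.5 × 86400 s = 9.936×10^5 s: μ = 4π²r³/T² = 2.28202×10^6 km³/s².
Transfer-ellipse semi-major axis a_t = (r₁ + r₂)/2 = (3.850×10^5 + 73500)/2 = 2.2925×10^5 km.
Half the transfer-orbit period gives t = π√(a_t³/μ) = 2.283×10^5 s.
Converting: 2.283×10^5 s ÷ 3600 s/hour = 63.4 hours.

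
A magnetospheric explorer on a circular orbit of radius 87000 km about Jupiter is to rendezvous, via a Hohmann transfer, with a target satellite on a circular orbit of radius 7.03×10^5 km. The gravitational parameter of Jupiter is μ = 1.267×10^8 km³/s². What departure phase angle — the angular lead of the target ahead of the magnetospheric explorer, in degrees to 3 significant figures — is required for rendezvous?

Semi-major axis of the transfer orbit: a_t = (87000 + 7.030×10^5)/2 = 3.950×10^5 km.
Transfer time t = π√(a_t³/μ) = 69288 s.
Target angular speed ω₂ = √(μ/r₂³) = 1.9097×10^-5 rad/s.
Angle swept by the target during transfer: ω₂·t = 1.3232 rad = 75.81°.
Arrival is 180° from departure on the ellipse, so φ = 180° − 75.81° = 104°.

φ = 104°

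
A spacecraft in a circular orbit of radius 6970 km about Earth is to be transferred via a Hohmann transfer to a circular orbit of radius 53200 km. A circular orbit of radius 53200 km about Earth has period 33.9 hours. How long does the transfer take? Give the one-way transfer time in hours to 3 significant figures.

t = 7.21 hours

From Kepler's third law T² = 4π²r³/μ at r = 53200 km, T = 33.9 hours = 33.9 × 3600 s = 1.2204×10^5 s: μ = 4π²r³/T² = 3.99108×10^5 km³/s².
Semi-major axis of the transfer orbit: a_t = (6970 + 53200)/2 = 30085 km.
Half the transfer-orbit period gives t = π√(a_t³/μ) = 25950 s.
Converting: 25950 s ÷ 3600 s/hour = 7.21 hours.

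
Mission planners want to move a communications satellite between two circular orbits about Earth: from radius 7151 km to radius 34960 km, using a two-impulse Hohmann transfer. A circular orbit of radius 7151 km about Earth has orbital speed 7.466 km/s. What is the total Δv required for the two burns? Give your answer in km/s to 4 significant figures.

Δv = 3.563 km/s

From the circular-orbit relation v² = μ/r at r = 7151 km: μ = v²r = (7.466)² × 7151 = 3.98605×10^5 km³/s².
Transfer-ellipse semi-major axis a_t = (r₁ + r₂)/2 = (7151 + 34960)/2 = 21055.5 km.
At r₁ the circular-orbit speed is v₁ = √(μ/r₁) = 7.466 km/s.
On the transfer ellipse at r₁, vis-viva equation gives v_p = √[μ(2/r₁ − 1/a_t)] = 9.620 km/s.
First burn Δv₁ = |v_p − v₁| = 2.154 km/s.
At r₂, v₂ = √(μ/r₂) = 3.377 km/s.
Transfer-orbit speed at r₂: v_a = √[μ(2/r₂ − 1/a_t)] = 1.968 km/s.
Second burn Δv₂ = |v₂ − v_a| = 1.409 km/s.
Total Δv = Δv₁ + Δv₂ = 3.563 km/s.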